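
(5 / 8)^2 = 25 / 64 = 0.39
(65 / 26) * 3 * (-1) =-7.50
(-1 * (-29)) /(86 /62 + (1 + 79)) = 31 /87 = 0.36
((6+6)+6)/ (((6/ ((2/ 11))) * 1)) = 6/ 11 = 0.55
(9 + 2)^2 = 121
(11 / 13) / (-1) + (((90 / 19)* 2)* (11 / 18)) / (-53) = -12507 / 13091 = -0.96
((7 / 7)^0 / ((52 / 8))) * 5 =10 / 13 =0.77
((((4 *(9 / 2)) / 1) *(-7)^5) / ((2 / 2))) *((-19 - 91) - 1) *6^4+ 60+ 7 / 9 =391681622851 / 9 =43520180316.78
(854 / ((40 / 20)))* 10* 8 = 34160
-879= -879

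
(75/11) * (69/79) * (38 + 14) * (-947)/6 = -42472950/869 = -48875.66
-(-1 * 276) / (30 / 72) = 3312 / 5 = 662.40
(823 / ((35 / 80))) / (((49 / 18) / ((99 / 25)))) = 23465376 / 8575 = 2736.49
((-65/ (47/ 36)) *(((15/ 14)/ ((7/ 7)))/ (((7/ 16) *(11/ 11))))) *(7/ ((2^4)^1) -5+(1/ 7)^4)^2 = -269524265829975/ 106210693624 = -2537.64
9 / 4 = 2.25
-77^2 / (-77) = 77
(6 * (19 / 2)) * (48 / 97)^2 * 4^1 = 525312 / 9409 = 55.83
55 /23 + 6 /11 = 743 /253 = 2.94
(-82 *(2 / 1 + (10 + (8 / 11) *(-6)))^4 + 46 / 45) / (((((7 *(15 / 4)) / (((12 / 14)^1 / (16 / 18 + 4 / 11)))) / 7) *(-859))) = 367427716708 / 6202559825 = 59.24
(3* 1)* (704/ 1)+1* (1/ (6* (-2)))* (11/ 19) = 481525/ 228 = 2111.95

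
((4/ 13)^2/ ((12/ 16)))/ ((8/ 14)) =112/ 507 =0.22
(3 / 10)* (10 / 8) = 0.38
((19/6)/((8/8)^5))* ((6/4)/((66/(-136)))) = -323/33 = -9.79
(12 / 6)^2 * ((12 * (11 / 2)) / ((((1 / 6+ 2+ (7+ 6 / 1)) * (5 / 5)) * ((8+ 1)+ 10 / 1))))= 1584 / 1729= 0.92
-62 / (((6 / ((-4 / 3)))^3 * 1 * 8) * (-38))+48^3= 1531809761 / 13851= 110592.00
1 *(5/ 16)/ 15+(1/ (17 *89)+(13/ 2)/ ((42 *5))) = 44437/ 847280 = 0.05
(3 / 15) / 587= 1 / 2935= 0.00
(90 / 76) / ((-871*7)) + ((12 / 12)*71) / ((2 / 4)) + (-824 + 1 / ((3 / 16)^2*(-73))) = -103871813945 / 152217702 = -682.39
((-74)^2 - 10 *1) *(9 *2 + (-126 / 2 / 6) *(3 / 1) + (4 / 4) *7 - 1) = -40995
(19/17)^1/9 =19/153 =0.12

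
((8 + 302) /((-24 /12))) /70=-31 /14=-2.21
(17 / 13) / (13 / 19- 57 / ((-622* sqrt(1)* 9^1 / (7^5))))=602718 / 79190605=0.01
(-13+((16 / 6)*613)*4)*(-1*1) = -19577 / 3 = -6525.67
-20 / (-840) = 1 / 42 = 0.02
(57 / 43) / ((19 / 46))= 138 / 43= 3.21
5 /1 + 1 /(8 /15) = 55 /8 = 6.88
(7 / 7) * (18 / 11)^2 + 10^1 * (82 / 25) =21464 / 605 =35.48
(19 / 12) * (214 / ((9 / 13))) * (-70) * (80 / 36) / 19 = -973700 / 243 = -4007.00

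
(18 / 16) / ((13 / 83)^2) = 62001 / 1352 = 45.86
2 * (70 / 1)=140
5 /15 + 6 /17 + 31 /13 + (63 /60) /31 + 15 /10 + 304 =126855073 /411060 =308.60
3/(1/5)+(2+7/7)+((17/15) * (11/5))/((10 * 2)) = 27187/1500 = 18.12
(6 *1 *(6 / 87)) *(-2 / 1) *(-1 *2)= 48 / 29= 1.66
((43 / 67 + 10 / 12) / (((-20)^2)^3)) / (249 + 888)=593 / 29252736000000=0.00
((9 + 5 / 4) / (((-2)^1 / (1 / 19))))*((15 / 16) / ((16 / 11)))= -6765 / 38912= -0.17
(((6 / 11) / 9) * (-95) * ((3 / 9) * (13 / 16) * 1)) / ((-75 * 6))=247 / 71280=0.00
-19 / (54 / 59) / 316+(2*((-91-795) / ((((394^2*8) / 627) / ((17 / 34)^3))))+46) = 242762630243 / 5297894208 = 45.82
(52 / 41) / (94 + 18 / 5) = 65 / 5002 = 0.01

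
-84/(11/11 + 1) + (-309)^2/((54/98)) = 173238.33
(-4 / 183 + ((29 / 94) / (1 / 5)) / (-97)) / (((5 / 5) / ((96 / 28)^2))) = -864096 / 1946693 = -0.44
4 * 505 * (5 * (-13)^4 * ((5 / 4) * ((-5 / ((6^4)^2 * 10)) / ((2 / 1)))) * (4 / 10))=-72116525 / 3359232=-21.47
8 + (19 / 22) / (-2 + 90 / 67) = 6.68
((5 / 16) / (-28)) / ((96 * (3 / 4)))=-5 / 32256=-0.00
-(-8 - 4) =12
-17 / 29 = -0.59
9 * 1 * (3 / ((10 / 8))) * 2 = 216 / 5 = 43.20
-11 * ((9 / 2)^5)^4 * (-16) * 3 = 401202960148878650433 / 65536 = 6121871340162332.92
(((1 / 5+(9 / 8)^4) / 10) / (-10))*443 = -16347143 / 2048000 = -7.98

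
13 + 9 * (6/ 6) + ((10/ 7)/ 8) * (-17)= 531/ 28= 18.96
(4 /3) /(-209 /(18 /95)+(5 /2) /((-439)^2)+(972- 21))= -1156326 /131869333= -0.01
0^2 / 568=0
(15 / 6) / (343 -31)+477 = 297653 / 624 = 477.01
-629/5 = -125.80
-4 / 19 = -0.21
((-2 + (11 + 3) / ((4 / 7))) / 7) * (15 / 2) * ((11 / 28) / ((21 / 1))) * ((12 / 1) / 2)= 7425 / 2744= 2.71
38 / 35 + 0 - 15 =-487 / 35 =-13.91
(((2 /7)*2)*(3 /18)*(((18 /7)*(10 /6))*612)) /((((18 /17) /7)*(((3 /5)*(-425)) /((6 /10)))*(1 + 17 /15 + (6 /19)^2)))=-36822 /21161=-1.74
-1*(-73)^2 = -5329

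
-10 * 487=-4870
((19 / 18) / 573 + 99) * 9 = 1021105 / 1146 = 891.02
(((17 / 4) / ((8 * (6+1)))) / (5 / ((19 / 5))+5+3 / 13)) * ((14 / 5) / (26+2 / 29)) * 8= 121771 / 12224520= 0.01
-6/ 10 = -3/ 5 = -0.60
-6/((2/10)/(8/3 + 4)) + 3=-197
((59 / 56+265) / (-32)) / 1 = -14899 / 1792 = -8.31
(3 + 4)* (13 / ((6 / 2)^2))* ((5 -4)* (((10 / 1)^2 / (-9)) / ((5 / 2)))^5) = -9318400000 / 531441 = -17534.21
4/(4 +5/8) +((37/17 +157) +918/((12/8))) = 485614/629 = 772.04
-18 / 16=-9 / 8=-1.12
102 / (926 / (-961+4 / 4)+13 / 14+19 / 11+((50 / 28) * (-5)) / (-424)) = 199805760 / 3354227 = 59.57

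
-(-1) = 1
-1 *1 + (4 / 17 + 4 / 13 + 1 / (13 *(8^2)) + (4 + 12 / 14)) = 435767 / 99008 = 4.40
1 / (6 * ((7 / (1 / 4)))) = 1 / 168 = 0.01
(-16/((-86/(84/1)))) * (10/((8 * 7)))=120/43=2.79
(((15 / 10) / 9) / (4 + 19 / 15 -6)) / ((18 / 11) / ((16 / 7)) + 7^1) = -0.03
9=9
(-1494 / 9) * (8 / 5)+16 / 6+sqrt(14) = -3944 / 15+sqrt(14) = -259.19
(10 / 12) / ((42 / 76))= 95 / 63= 1.51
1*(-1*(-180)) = 180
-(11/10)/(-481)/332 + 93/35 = 29702789/11178440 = 2.66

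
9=9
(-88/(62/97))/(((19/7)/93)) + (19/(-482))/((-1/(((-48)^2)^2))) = 936568740/4579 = 204535.65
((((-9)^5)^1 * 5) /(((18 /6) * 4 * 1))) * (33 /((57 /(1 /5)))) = -216513 /76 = -2848.86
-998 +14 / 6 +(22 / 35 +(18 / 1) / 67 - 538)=-10783033 / 7035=-1532.77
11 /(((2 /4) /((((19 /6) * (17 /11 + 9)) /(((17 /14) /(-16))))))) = -493696 /51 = -9680.31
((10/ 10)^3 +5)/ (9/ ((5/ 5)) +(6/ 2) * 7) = 1/ 5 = 0.20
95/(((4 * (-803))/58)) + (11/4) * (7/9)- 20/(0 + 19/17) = -9596141/549252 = -17.47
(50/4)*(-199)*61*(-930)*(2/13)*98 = 27658711500/13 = 2127593192.31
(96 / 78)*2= 32 / 13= 2.46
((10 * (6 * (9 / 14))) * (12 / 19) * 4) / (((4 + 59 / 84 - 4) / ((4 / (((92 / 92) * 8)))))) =77760 / 1121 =69.37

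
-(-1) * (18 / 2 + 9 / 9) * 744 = 7440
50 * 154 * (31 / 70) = 3410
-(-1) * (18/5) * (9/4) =8.10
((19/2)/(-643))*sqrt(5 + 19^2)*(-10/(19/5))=25*sqrt(366)/643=0.74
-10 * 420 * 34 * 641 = -91534800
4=4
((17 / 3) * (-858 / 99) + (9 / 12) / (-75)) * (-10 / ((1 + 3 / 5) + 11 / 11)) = 44209 / 234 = 188.93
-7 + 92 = 85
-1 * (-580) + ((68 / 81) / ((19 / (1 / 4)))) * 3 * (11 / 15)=4463287 / 7695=580.02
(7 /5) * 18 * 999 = 125874 /5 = 25174.80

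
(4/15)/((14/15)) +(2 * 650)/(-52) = -173/7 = -24.71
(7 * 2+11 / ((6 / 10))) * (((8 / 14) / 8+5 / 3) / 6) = 7081 / 756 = 9.37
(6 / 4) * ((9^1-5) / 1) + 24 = 30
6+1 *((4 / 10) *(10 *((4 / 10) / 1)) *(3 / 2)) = 42 / 5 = 8.40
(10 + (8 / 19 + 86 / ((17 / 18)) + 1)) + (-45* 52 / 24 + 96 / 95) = 19349 / 3230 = 5.99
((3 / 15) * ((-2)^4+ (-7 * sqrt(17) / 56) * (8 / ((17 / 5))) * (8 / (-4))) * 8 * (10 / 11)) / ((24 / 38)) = 760 * sqrt(17) / 561+ 1216 / 33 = 42.43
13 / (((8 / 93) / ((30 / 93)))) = 195 / 4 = 48.75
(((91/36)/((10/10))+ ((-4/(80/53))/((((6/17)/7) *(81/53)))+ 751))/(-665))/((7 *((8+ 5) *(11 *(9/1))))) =-6990019/58232374200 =-0.00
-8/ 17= -0.47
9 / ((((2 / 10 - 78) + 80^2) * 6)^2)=25 / 3997021284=0.00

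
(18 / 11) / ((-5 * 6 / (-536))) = 29.24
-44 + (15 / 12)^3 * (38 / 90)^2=-43.65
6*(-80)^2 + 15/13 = 499215/13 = 38401.15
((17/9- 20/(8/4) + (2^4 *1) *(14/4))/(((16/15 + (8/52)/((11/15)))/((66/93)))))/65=52151/127317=0.41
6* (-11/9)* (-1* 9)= 66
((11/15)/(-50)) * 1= -11/750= -0.01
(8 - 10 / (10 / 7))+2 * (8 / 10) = 13 / 5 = 2.60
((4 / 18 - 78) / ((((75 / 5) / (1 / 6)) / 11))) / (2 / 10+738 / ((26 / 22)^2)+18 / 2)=-325325 / 18397692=-0.02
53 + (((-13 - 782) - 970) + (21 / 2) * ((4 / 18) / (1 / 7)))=-5087 / 3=-1695.67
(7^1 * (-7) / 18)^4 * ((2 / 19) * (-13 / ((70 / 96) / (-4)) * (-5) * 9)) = -85648472 / 4617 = -18550.68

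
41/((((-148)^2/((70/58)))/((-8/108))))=-1435/8575416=-0.00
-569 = -569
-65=-65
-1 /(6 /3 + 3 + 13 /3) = -3 /28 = -0.11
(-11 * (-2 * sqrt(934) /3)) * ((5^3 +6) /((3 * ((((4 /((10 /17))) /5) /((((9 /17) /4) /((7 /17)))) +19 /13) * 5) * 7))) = 187330 * sqrt(934) /116557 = 49.12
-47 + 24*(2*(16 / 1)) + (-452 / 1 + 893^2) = 797718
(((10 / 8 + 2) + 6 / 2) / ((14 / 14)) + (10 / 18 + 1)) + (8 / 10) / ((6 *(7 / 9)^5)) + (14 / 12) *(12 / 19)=517942849 / 57479940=9.01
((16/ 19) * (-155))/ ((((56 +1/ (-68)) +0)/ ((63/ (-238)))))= 4960/ 8037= 0.62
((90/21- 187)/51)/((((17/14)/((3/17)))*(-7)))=2558/34391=0.07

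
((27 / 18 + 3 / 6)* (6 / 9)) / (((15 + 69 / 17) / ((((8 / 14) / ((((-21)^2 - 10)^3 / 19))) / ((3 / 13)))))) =16796 / 408561443073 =0.00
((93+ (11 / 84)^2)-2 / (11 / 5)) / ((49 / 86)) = 307409537 / 1901592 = 161.66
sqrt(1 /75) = sqrt(3) /15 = 0.12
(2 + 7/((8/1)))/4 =23/32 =0.72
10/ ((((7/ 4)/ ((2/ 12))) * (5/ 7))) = 1.33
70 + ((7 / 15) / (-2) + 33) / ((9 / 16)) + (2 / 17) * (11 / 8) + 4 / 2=1197197 / 9180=130.41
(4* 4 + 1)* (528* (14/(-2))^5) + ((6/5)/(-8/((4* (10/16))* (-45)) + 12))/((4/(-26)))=-409734762267/2716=-150859632.65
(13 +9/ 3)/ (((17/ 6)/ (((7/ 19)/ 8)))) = 84/ 323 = 0.26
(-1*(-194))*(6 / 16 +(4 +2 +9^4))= 5096283 / 4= 1274070.75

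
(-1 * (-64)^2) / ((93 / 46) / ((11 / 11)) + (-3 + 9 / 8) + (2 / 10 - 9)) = 3768320 / 7961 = 473.35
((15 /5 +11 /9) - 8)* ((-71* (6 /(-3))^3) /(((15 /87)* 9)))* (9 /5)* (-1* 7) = 3920336 /225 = 17423.72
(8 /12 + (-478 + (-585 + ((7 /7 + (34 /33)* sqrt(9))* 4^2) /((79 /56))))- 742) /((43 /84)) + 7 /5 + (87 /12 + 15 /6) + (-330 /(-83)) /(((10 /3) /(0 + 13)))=-211361459377 /62029220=-3407.45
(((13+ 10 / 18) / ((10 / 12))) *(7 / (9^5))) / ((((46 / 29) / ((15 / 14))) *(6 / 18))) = 1769 / 452709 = 0.00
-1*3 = -3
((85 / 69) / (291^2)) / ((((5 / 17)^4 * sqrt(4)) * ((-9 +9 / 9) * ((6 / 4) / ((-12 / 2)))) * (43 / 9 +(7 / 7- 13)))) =-1419857 / 21099682500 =-0.00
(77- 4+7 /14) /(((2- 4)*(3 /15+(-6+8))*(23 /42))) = -15435 /506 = -30.50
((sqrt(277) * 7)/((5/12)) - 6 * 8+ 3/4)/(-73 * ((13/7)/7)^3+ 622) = -2470629/32452132+ 3294172 * sqrt(277)/121695495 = 0.37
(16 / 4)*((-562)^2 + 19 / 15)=18950716 / 15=1263381.07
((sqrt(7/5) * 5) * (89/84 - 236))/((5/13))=-51311 * sqrt(35)/84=-3613.81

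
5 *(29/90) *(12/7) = 58/21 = 2.76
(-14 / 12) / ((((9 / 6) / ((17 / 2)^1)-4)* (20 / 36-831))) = -357 / 971620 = -0.00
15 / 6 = 2.50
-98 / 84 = -7 / 6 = -1.17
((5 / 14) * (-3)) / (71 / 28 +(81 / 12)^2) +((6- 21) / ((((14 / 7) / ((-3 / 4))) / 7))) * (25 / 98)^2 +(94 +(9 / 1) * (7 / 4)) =6639458647 / 59127712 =112.29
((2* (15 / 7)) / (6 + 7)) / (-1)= -30 / 91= -0.33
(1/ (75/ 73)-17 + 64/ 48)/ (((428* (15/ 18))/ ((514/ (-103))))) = 283214/ 1377625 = 0.21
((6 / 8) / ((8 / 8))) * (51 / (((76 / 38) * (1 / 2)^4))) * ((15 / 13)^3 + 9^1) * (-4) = -28333152 / 2197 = -12896.29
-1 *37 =-37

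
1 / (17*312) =1 / 5304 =0.00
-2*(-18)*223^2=1790244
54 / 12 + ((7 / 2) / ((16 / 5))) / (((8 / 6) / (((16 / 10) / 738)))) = 17719 / 3936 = 4.50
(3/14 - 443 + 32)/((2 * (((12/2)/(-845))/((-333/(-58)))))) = 539415045/3248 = 166076.06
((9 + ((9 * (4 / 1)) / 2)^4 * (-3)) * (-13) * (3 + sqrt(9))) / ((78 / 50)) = 15745950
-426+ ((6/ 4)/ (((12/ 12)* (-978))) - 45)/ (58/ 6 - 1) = -562275/ 1304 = -431.19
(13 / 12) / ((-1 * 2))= -13 / 24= -0.54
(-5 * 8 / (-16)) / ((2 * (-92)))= -5 / 368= -0.01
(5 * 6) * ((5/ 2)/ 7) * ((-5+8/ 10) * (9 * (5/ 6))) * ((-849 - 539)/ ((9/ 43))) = 2238150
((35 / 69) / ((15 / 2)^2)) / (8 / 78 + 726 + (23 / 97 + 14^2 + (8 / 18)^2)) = 105924 / 10836320395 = 0.00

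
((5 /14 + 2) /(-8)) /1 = -33 /112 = -0.29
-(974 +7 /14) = -1949 /2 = -974.50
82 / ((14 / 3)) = 123 / 7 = 17.57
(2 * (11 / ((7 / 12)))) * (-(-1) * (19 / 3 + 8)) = 3784 / 7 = 540.57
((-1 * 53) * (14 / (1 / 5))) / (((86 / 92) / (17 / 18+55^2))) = -4647669110 / 387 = -12009480.90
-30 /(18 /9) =-15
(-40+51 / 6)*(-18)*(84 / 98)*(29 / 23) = 14094 / 23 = 612.78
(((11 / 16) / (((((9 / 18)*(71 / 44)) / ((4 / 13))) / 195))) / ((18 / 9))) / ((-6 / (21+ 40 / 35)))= -93775 / 994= -94.34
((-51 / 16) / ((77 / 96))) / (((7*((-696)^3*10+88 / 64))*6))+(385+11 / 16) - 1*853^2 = -169158663835106520515 / 232608967462256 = -727223.31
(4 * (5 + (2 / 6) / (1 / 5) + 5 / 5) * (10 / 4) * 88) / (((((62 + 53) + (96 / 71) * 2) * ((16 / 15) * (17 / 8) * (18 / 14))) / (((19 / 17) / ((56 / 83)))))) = 708191275 / 21736557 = 32.58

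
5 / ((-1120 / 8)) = -1 / 28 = -0.04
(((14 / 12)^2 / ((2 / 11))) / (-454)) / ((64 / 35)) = -18865 / 2092032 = -0.01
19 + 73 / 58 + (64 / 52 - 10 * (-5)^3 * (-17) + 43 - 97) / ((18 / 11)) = -12998.10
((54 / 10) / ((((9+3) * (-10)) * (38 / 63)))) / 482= -567 / 3663200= -0.00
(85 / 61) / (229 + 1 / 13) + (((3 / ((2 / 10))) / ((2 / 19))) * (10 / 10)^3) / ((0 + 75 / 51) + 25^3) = 48907317 / 3217163180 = 0.02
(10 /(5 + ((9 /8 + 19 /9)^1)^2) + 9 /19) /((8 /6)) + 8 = 53887595 /6095884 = 8.84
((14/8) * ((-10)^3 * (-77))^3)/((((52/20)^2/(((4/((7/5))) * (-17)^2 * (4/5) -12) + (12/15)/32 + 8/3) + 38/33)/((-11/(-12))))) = 630310856567503.51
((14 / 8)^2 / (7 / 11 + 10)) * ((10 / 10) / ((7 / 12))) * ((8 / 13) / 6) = 77 / 1521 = 0.05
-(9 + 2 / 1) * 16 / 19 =-176 / 19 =-9.26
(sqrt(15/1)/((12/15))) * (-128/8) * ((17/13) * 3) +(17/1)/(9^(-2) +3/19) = 26163/262 - 1020 * sqrt(15)/13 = -204.02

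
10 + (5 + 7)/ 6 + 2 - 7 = 7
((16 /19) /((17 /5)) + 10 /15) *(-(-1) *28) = 24808 /969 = 25.60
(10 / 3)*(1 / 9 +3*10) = 2710 / 27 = 100.37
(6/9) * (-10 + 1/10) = -33/5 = -6.60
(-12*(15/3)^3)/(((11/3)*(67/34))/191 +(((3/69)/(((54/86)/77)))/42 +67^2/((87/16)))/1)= -131569251750/72426942877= -1.82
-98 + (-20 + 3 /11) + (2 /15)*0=-1295 /11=-117.73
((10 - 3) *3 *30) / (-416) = -315 / 208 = -1.51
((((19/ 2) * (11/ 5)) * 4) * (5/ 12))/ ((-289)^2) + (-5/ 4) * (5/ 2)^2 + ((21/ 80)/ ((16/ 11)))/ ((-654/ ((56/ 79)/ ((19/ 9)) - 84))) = -40871030482087/ 5247278318976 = -7.79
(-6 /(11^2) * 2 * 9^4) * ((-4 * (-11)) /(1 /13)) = -4094064 /11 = -372187.64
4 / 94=2 / 47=0.04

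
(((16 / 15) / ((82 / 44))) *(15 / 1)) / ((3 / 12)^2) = 5632 / 41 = 137.37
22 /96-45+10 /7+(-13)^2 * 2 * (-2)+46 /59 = -14244785 /19824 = -718.56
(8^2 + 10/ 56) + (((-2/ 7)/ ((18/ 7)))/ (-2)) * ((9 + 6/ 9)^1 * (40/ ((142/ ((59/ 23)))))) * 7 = 82585087/ 1234548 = 66.89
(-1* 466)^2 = 217156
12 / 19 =0.63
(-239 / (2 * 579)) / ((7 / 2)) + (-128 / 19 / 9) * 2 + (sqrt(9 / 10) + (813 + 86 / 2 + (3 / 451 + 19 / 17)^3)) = 3 * sqrt(10) / 10 + 89111381846326661611 / 104118487158062223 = 856.81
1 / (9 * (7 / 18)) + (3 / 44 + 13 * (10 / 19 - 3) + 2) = -174413 / 5852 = -29.80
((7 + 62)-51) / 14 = 9 / 7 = 1.29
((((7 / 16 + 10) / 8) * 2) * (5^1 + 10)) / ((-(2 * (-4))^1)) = 2505 / 512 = 4.89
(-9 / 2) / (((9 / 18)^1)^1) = -9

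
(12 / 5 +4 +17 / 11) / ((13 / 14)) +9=12553 / 715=17.56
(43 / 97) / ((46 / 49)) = 0.47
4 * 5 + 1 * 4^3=84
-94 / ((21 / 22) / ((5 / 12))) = -41.03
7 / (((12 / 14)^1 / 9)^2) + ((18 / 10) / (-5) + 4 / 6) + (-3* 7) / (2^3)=769.43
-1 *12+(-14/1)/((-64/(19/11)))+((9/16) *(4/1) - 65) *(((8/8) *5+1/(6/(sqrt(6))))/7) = -139077/2464 - 251 *sqrt(6)/168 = -60.10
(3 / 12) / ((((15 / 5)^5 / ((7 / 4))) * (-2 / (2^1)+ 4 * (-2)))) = -7 / 34992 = -0.00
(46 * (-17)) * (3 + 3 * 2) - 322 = -7360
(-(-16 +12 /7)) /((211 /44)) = 4400 /1477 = 2.98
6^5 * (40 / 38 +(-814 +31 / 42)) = -839993328 / 133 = -6315739.31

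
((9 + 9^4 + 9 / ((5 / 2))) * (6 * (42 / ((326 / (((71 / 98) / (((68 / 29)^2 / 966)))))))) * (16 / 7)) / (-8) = -184801.61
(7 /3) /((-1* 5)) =-7 /15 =-0.47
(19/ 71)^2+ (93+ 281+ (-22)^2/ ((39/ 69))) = 80630447/ 65533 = 1230.38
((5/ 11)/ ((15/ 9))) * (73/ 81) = 73/ 297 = 0.25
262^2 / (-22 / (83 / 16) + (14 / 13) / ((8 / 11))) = -296267504 / 11913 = -24869.26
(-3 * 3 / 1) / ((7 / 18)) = -162 / 7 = -23.14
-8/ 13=-0.62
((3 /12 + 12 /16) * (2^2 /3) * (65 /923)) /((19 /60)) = 400 /1349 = 0.30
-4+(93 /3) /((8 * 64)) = -2017 /512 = -3.94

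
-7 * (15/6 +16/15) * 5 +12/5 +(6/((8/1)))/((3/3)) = -121.68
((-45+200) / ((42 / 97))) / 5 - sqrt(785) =3007 / 42 - sqrt(785) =43.58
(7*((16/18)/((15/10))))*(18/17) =224/51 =4.39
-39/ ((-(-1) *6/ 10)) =-65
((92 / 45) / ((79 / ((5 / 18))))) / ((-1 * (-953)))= 46 / 6098247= 0.00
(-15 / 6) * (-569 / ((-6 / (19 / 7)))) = -54055 / 84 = -643.51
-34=-34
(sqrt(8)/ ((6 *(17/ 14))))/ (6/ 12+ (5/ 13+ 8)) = 52 *sqrt(2)/ 1683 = 0.04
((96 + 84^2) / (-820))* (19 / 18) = -5662 / 615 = -9.21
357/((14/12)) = 306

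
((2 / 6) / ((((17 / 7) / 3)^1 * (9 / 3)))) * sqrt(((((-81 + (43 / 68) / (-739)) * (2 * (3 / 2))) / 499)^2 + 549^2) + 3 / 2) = 7 * sqrt(189519972820994067585) / 1278863148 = 75.35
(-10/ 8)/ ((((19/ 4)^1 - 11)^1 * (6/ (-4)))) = -2/ 15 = -0.13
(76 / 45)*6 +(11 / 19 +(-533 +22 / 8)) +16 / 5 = -117725 / 228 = -516.34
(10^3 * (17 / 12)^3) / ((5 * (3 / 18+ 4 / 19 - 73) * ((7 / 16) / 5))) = -2745500 / 30681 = -89.49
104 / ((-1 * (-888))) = 13 / 111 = 0.12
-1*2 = -2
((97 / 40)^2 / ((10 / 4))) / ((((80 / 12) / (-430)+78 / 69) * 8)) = 0.26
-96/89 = -1.08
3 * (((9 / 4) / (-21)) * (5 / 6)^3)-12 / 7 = -1277 / 672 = -1.90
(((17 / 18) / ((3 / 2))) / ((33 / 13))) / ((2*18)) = 221 / 32076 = 0.01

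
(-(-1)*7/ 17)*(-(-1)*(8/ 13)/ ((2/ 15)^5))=5315625/ 884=6013.15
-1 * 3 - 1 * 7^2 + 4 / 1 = -48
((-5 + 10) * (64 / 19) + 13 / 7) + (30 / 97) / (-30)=241106 / 12901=18.69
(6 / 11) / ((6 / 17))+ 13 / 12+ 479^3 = 14507095895 / 132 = 109902241.63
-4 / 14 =-0.29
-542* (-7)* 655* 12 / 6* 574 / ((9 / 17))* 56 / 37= 2715923062720 / 333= 8155925113.27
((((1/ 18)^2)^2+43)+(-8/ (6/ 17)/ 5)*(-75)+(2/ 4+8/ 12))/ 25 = 40328281/ 2624400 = 15.37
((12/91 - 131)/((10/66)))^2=154446642009/207025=746028.94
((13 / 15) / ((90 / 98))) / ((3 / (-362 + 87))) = -7007 / 81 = -86.51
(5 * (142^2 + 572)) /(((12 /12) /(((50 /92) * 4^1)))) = 5184000 /23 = 225391.30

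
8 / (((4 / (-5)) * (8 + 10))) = -5 / 9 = -0.56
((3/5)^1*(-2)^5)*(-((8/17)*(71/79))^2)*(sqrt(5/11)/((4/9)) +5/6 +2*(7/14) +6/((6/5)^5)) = 69686784*sqrt(55)/99200695 +3549509248/243492615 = 19.79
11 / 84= 0.13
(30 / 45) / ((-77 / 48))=-32 / 77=-0.42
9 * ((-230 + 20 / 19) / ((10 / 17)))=-66555 / 19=-3502.89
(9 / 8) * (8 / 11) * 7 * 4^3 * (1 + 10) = 4032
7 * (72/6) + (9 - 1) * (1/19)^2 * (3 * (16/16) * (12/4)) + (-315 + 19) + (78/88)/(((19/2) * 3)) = -1681873/7942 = -211.77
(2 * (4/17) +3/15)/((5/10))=114/85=1.34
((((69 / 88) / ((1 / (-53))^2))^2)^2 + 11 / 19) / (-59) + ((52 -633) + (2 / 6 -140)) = -80441132496025261399177 / 201677549568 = -398860124333.78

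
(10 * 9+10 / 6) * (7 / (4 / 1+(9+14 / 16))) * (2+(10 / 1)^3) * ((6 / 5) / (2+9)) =187040 / 37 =5055.14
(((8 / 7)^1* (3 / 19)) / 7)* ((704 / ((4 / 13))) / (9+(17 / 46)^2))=116193792 / 17999023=6.46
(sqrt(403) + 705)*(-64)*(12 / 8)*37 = -2504160 - 3552*sqrt(403) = -2575465.90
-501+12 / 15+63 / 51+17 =-40967 / 85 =-481.96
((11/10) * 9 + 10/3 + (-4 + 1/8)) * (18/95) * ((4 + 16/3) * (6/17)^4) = 0.26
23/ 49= 0.47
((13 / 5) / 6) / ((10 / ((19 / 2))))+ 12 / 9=349 / 200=1.74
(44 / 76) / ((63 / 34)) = 374 / 1197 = 0.31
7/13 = 0.54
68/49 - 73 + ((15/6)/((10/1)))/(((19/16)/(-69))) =-80195/931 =-86.14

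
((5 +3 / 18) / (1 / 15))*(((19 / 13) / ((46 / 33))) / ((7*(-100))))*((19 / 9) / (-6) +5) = -1626229 / 3013920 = -0.54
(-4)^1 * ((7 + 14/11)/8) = -91/22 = -4.14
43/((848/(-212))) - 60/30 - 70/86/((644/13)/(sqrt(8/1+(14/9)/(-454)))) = -51/4 - 2015 * sqrt(3859)/2694036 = -12.80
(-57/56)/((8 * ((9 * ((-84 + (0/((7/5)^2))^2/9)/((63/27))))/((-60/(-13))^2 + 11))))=103721/8176896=0.01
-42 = -42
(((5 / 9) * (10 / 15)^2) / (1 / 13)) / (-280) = -13 / 1134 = -0.01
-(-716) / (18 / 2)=716 / 9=79.56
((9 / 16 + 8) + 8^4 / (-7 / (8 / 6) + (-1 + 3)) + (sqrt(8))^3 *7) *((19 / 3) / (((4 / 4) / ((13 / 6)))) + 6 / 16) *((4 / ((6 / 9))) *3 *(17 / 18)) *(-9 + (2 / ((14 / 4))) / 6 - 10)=254792533615 / 44928 - 13700470 *sqrt(2) / 27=4953523.06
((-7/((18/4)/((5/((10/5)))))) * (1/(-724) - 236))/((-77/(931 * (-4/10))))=17675035/3982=4438.73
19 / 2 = 9.50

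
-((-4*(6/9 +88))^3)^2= -1450941049410420736/729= -1990316940206338.46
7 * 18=126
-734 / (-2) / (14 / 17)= 6239 / 14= 445.64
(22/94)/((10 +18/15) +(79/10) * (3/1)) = 110/16403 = 0.01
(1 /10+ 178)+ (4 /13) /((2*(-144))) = 833503 /4680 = 178.10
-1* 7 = -7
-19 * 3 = -57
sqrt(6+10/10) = sqrt(7) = 2.65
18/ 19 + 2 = 56/ 19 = 2.95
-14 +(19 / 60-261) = -16481 / 60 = -274.68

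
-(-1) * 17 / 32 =17 / 32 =0.53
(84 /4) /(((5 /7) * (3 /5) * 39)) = 49 /39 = 1.26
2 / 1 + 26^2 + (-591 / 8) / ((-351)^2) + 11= 226361107 / 328536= 689.00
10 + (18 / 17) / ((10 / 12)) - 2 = 788 / 85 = 9.27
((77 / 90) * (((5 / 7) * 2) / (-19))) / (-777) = 11 / 132867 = 0.00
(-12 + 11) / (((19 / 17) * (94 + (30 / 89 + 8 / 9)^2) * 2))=-10907217 / 2328443084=-0.00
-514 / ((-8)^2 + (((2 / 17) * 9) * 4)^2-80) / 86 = -74273 / 24080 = -3.08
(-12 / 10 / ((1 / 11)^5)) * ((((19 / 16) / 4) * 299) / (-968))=22684233 / 1280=17722.06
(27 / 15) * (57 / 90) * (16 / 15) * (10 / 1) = 304 / 25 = 12.16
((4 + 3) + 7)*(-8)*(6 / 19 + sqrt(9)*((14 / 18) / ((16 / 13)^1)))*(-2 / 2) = 14119 / 57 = 247.70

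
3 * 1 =3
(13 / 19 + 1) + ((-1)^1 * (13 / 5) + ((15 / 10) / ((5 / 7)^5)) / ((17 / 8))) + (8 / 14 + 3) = 45587722 / 7065625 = 6.45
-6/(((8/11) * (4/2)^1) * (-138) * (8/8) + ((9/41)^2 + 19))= 55473/1679714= 0.03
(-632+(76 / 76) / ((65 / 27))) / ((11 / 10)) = -82106 / 143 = -574.17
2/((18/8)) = 8/9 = 0.89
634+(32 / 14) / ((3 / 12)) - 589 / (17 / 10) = 35304 / 119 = 296.67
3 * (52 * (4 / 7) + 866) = 18810 / 7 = 2687.14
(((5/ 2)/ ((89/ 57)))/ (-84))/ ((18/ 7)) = -95/ 12816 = -0.01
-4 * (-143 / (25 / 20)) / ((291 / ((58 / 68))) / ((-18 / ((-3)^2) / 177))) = -66352 / 4378095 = -0.02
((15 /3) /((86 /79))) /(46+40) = 395 /7396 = 0.05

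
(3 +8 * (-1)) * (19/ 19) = -5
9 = 9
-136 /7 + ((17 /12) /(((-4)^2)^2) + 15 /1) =-95113 /21504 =-4.42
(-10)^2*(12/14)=85.71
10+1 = 11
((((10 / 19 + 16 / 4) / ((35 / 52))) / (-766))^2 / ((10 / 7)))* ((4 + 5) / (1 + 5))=0.00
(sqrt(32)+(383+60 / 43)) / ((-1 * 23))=-16529 / 989-4 * sqrt(2) / 23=-16.96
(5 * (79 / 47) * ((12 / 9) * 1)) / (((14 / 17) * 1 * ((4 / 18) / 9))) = 551.08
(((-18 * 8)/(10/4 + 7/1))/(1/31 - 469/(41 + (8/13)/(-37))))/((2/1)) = 43999416/66248687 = 0.66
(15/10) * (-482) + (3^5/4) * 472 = 27951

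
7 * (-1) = -7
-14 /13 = -1.08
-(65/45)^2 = -169/81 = -2.09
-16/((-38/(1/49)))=8/931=0.01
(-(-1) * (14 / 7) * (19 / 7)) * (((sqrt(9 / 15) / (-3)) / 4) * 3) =-19 * sqrt(15) / 70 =-1.05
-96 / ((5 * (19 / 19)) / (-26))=2496 / 5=499.20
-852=-852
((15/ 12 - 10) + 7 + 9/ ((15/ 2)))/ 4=-11/ 80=-0.14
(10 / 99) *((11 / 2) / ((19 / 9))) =0.26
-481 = -481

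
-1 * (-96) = 96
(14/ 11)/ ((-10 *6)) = -7/ 330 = -0.02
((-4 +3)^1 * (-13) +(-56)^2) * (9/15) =9447/5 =1889.40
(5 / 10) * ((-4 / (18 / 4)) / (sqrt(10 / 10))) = -4 / 9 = -0.44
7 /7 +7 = 8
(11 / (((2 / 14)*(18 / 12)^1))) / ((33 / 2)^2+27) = 88 / 513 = 0.17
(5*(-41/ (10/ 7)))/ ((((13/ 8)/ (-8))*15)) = 9184/ 195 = 47.10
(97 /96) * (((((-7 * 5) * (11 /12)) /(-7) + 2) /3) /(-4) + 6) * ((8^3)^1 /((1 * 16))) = 76145 /432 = 176.26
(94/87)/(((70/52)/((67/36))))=40937/27405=1.49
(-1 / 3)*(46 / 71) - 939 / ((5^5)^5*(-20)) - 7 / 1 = -7.22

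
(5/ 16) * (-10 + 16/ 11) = -235/ 88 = -2.67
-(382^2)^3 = -3107278481449024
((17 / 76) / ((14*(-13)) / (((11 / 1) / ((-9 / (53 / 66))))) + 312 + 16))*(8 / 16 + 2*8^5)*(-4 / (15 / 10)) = -76.14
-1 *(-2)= 2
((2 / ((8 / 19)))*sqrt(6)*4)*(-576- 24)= -27924.18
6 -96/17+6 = 6.35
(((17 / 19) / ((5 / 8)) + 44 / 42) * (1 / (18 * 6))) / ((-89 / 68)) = -84082 / 4793985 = -0.02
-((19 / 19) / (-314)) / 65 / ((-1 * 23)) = -1 / 469430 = -0.00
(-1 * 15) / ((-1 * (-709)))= -15 / 709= -0.02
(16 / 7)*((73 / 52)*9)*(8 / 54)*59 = 68912 / 273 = 252.42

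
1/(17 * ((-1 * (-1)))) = 1/17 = 0.06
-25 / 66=-0.38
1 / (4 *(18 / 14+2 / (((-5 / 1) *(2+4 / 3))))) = 175 / 816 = 0.21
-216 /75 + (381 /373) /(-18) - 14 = -947611 /55950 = -16.94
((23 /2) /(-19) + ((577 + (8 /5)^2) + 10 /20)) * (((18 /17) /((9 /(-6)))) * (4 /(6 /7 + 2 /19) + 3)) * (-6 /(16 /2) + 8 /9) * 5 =-21010063 /10336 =-2032.71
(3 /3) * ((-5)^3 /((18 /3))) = -125 /6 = -20.83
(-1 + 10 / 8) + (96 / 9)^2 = 4105 / 36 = 114.03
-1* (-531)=531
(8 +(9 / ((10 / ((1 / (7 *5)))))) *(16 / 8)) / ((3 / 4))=5636 / 525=10.74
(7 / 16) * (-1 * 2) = -7 / 8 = -0.88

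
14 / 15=0.93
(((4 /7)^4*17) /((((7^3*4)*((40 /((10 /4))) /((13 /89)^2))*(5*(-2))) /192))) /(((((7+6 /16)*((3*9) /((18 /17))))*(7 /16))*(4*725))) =-1384448 /9766171712703875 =-0.00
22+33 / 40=913 / 40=22.82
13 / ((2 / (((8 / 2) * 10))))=260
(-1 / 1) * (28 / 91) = -4 / 13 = -0.31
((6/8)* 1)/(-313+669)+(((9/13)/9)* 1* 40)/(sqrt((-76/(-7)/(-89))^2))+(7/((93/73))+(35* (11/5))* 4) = 338.72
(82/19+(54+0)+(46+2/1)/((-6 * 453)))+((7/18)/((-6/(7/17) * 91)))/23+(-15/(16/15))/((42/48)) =465542649521/11024844012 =42.23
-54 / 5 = -10.80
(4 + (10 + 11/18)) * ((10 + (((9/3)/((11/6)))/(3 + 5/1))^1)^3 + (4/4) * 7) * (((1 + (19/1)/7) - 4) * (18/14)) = -23963281031/4174016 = -5741.06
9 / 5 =1.80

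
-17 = -17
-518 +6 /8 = -517.25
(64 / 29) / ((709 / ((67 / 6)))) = 2144 / 61683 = 0.03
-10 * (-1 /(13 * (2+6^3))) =5 /1417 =0.00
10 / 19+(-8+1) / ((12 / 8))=-236 / 57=-4.14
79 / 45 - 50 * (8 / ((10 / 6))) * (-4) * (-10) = -431921 / 45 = -9598.24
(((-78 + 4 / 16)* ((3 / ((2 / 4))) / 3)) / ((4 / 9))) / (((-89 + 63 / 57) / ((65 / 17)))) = 691353 / 45424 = 15.22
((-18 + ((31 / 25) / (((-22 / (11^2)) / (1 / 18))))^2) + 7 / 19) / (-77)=269140661 / 1185030000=0.23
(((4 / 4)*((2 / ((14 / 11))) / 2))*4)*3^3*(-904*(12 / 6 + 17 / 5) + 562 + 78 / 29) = -371815488 / 1015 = -366320.68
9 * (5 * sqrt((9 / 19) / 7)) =135 * sqrt(133) / 133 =11.71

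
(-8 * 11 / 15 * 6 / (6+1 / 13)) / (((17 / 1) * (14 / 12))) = -13728 / 47005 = -0.29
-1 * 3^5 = -243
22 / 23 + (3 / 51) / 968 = 362055 / 378488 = 0.96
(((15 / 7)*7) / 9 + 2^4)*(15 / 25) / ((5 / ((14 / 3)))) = 742 / 75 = 9.89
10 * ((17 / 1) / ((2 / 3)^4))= 6885 / 8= 860.62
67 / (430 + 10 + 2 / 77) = 5159 / 33882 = 0.15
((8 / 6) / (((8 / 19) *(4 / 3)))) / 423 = 19 / 3384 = 0.01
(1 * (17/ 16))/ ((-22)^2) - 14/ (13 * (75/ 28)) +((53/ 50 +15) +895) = 6875848351/ 7550400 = 910.66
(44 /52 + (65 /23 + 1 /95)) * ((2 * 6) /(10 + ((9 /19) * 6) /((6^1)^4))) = 30127392 /6818695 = 4.42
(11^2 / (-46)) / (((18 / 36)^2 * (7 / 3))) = -726 / 161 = -4.51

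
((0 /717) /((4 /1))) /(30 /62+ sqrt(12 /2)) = 0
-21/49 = -3/7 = -0.43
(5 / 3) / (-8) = -5 / 24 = -0.21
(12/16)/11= 3/44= 0.07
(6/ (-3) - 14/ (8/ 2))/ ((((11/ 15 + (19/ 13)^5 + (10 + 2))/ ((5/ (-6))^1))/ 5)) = 510527875/ 432233792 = 1.18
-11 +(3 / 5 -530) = -540.40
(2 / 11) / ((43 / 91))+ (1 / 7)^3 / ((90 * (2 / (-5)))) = 2246863 / 5840604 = 0.38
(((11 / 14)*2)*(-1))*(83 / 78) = -913 / 546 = -1.67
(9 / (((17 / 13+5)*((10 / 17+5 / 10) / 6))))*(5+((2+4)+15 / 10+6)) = 5967 / 41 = 145.54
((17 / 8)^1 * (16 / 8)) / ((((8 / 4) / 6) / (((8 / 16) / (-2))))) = -51 / 16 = -3.19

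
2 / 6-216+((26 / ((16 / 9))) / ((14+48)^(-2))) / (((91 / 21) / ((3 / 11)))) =219289 / 66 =3322.56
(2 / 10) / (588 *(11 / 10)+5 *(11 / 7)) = 7 / 22913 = 0.00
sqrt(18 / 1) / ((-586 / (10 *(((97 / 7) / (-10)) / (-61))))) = -291 *sqrt(2) / 250222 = -0.00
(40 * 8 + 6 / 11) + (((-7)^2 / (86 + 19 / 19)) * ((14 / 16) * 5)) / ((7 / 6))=411711 / 1276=322.66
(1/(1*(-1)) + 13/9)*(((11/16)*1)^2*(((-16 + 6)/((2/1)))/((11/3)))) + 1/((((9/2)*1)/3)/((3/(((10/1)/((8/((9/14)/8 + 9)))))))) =-35881/325440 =-0.11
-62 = -62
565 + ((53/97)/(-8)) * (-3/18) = 2630693/4656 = 565.01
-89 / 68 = -1.31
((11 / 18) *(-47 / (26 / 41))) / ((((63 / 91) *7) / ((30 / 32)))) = -105985 / 12096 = -8.76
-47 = -47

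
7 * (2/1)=14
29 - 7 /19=544 /19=28.63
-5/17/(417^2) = -5/2956113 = -0.00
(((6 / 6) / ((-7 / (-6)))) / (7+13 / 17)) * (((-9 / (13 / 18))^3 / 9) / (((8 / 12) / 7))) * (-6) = 36137988 / 24167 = 1495.34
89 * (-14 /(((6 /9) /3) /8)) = -44856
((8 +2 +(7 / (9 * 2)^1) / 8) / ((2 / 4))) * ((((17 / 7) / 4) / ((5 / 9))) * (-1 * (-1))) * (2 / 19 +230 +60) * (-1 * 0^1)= 0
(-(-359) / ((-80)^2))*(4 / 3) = 359 / 4800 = 0.07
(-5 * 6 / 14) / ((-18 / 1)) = 5 / 42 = 0.12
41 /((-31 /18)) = -738 /31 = -23.81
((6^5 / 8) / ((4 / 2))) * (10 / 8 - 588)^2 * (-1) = -1338543387 / 8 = -167317923.38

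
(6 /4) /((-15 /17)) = -17 /10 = -1.70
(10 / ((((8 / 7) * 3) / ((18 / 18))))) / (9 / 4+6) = 35 / 99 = 0.35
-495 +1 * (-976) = -1471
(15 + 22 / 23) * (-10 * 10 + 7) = -34131 / 23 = -1483.96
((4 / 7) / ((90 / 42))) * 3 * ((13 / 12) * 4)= 52 / 15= 3.47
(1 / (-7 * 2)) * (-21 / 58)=3 / 116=0.03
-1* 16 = -16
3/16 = 0.19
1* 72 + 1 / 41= 2953 / 41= 72.02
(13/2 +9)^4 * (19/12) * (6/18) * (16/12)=17546899/432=40617.82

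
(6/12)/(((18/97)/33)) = 1067/12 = 88.92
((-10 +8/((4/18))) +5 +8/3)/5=101/15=6.73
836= 836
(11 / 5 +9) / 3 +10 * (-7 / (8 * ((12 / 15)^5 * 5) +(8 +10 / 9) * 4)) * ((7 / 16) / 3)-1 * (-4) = 251768959 / 33447360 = 7.53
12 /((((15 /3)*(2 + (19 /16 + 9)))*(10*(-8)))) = -4 /1625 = -0.00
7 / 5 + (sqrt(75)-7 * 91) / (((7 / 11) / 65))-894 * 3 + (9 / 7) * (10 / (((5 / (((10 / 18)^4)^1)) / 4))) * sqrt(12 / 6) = -338728 / 5 + 5000 * sqrt(2) / 5103 + 3575 * sqrt(3) / 7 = -66859.63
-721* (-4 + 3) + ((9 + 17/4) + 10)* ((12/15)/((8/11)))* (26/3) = 18853/20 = 942.65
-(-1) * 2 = 2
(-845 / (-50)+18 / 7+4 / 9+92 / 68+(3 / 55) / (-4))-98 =-3616523 / 47124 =-76.74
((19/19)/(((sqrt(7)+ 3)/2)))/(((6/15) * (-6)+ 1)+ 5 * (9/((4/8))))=15/443 - 5 * sqrt(7)/443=0.00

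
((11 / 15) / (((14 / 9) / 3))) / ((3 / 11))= 363 / 70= 5.19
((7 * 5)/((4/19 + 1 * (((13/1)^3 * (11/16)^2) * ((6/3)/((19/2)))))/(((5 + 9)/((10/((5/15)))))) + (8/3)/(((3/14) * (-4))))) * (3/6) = 1340640/35684219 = 0.04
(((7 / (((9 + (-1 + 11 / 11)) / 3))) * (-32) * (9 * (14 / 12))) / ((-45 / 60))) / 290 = 1568 / 435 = 3.60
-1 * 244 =-244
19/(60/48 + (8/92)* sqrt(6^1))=201020/12841 -13984* sqrt(6)/12841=12.99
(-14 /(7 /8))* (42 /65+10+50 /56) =-84004 /455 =-184.62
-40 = -40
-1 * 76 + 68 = -8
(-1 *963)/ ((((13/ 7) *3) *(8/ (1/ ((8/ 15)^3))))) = -7583625/ 53248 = -142.42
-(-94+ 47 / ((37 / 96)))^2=-1069156 / 1369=-780.98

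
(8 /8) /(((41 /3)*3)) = 1 /41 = 0.02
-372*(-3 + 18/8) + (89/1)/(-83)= 277.93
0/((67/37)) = 0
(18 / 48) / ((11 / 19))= 57 / 88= 0.65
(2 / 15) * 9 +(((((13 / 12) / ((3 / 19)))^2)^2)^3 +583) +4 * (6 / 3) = 257830010966649963789444956261 / 23691906691608084480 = 10882619720.01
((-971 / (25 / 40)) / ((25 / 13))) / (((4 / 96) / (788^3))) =-1185884693041152 / 125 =-9487077544329.22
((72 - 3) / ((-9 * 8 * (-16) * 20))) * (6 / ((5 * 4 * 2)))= 23 / 51200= 0.00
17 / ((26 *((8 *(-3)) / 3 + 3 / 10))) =-85 / 1001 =-0.08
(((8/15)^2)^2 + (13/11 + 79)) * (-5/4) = -22348153/222750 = -100.33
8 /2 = 4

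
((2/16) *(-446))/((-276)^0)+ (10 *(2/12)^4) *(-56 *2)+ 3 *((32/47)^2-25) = -93203059/715716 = -130.22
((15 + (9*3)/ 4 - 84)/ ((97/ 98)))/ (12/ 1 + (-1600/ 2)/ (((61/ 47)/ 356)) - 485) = 744261/ 2602403882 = 0.00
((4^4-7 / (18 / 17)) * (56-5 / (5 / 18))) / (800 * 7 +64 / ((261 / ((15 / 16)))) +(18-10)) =2473439 / 1463748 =1.69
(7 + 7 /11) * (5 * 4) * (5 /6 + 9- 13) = -5320 /11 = -483.64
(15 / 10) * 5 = 15 / 2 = 7.50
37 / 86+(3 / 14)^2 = 4013 / 8428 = 0.48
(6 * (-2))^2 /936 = 2 /13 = 0.15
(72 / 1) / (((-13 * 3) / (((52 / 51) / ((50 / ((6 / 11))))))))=-96 / 4675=-0.02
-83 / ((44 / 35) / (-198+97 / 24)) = 13522775 / 1056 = 12805.66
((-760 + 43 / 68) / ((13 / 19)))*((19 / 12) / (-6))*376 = 876124979 / 7956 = 110121.29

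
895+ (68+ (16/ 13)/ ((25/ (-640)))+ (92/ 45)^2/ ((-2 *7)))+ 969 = 350158204/ 184275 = 1900.19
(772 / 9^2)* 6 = 1544 / 27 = 57.19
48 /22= 24 /11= 2.18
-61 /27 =-2.26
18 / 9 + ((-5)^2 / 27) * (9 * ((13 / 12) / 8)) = 901 / 288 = 3.13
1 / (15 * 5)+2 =151 / 75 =2.01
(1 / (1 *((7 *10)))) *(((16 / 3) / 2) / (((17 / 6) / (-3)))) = -24 / 595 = -0.04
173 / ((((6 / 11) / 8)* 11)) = 692 / 3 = 230.67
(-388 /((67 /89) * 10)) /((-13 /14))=241724 /4355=55.50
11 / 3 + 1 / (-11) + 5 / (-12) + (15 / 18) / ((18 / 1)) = 952 / 297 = 3.21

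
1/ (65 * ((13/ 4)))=0.00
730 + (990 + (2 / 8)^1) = 6881 / 4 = 1720.25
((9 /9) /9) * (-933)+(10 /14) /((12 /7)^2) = -14893 /144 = -103.42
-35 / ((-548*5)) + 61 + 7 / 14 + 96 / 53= 1839185 / 29044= 63.32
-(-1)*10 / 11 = 10 / 11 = 0.91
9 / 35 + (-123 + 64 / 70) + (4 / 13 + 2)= -54382 / 455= -119.52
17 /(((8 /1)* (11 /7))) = 119 /88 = 1.35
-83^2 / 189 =-6889 / 189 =-36.45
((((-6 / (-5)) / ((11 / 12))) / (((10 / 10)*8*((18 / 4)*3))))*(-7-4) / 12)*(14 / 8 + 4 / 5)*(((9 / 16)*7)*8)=-357 / 400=-0.89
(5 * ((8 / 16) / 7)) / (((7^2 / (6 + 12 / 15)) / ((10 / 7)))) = 170 / 2401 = 0.07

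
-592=-592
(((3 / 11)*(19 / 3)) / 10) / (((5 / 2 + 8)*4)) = 19 / 4620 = 0.00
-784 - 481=-1265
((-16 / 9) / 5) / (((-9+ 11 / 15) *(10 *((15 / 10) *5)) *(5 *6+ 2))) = 1 / 55800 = 0.00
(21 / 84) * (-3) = -3 / 4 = -0.75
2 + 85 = 87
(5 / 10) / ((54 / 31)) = 31 / 108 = 0.29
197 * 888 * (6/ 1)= 1049616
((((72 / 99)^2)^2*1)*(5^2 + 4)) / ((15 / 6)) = 237568 / 73205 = 3.25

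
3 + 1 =4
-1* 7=-7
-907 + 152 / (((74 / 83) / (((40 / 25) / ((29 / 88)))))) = -79.26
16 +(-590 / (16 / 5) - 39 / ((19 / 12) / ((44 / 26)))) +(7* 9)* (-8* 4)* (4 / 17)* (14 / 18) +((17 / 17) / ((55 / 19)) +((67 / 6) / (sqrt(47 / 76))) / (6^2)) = -82238439 / 142120 +67* sqrt(893) / 5076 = -578.26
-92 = -92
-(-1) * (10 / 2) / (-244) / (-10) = 1 / 488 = 0.00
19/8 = 2.38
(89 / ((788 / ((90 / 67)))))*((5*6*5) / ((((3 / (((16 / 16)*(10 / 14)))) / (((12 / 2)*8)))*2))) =12015000 / 92393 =130.04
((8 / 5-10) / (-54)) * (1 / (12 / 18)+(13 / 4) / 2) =35 / 72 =0.49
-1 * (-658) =658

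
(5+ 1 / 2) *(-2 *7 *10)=-770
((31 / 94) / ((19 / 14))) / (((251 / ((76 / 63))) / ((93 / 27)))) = 3844 / 955557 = 0.00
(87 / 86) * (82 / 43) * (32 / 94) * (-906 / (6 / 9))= -77560848 / 86903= -892.50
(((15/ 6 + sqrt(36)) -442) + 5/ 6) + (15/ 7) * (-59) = -11741/ 21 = -559.10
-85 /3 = -28.33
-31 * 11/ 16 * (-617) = 13149.81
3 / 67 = 0.04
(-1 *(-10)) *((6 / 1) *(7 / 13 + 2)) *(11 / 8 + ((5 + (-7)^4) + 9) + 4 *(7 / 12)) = 9578085 / 26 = 368387.88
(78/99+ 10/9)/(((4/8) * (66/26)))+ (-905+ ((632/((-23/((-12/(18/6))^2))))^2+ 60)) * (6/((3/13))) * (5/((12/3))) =21618920405849/3456486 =6254595.10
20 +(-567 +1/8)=-4375/8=-546.88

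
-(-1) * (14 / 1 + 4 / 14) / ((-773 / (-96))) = 9600 / 5411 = 1.77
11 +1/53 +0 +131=7527/53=142.02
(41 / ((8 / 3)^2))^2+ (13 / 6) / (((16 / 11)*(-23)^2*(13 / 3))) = 33.24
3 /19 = 0.16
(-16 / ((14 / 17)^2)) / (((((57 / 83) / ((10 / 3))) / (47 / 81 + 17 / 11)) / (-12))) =7269020480 / 2488563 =2920.97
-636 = -636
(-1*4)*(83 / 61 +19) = -4968 / 61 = -81.44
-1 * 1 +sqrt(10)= -1 +sqrt(10)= 2.16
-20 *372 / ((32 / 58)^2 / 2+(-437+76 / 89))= 17.06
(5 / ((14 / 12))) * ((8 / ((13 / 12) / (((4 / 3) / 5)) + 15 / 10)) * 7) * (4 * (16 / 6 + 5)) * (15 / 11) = 1766400 / 979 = 1804.29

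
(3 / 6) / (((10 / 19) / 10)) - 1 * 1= 17 / 2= 8.50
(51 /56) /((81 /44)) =187 /378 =0.49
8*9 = 72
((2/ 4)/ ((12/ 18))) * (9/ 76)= 27/ 304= 0.09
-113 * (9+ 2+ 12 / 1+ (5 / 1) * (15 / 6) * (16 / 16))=-8023 / 2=-4011.50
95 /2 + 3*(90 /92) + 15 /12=4755 /92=51.68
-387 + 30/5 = -381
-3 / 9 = -1 / 3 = -0.33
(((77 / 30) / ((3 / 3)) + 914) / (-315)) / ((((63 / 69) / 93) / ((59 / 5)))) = -1156716299 / 330750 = -3497.25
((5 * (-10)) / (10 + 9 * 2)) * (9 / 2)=-225 / 28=-8.04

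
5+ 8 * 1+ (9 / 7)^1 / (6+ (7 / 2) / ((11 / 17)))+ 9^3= 1303892 / 1757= 742.11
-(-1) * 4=4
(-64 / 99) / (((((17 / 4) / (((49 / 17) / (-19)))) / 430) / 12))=21575680 / 181203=119.07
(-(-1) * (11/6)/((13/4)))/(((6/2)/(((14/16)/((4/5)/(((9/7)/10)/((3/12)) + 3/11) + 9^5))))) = 0.00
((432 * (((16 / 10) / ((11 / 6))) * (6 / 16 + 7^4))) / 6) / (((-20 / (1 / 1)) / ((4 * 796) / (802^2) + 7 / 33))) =-31865285700 / 19456921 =-1637.74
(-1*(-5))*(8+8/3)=160/3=53.33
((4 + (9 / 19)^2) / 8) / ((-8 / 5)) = -7625 / 23104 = -0.33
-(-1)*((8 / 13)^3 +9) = 20285 / 2197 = 9.23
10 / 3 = 3.33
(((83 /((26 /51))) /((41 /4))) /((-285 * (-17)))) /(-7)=-166 /354445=-0.00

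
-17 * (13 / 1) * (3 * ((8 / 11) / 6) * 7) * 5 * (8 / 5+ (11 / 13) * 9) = -285124 / 11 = -25920.36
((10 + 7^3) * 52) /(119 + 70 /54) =152.59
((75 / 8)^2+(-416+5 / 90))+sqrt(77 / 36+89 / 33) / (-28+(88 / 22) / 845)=-188959 / 576 - 845 * sqrt(21065) / 1561296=-328.13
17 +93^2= 8666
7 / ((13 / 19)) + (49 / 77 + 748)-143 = 88069 / 143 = 615.87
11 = 11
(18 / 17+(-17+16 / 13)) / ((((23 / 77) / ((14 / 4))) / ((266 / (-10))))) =233054437 / 50830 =4584.98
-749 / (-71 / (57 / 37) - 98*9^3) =42693 / 4074821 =0.01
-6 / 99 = -2 / 33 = -0.06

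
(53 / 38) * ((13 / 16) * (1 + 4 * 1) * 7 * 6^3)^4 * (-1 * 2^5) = -1207192456241533125 / 19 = -63536445065343848.68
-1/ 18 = -0.06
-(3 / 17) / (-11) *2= 6 / 187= 0.03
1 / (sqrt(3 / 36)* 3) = 2* sqrt(3) / 3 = 1.15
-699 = -699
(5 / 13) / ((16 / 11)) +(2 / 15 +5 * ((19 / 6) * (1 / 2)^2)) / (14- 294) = 109117 / 436800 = 0.25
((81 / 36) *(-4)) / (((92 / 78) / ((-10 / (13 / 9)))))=1215 / 23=52.83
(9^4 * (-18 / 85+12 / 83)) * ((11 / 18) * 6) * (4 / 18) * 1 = -2534004 / 7055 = -359.18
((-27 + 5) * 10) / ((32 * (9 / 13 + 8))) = -715 / 904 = -0.79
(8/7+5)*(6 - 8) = -86/7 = -12.29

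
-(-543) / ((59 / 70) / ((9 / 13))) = 342090 / 767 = 446.01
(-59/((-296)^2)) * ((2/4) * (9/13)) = -531/2278016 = -0.00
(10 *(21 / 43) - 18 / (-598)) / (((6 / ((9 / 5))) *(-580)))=-189531 / 74570600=-0.00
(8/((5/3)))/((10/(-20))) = -48/5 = -9.60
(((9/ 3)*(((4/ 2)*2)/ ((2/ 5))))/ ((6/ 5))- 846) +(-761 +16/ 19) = -30042/ 19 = -1581.16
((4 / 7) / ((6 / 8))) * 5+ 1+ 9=290 / 21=13.81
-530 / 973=-0.54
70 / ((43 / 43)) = 70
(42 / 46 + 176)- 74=2367 / 23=102.91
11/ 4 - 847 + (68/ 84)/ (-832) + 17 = -14453729/ 17472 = -827.25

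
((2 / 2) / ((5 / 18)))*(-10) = -36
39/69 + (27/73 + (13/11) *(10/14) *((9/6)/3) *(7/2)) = 178215/73876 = 2.41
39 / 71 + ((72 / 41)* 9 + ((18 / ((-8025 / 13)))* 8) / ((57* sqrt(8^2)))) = 2419550089 / 147951575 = 16.35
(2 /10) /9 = 1 /45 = 0.02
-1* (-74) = 74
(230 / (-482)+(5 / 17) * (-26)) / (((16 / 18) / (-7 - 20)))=8088255 / 32776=246.77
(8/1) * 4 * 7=224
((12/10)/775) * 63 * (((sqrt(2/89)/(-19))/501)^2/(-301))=-12/149303611596625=-0.00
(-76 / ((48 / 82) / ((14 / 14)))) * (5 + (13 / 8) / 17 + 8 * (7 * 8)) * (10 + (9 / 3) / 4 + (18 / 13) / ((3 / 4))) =-31441807145 / 42432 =-740992.82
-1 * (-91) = 91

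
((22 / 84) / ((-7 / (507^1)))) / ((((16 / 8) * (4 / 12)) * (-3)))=1859 / 196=9.48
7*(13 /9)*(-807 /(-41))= 24479 /123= 199.02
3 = 3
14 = 14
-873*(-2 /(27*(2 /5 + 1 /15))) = 970 /7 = 138.57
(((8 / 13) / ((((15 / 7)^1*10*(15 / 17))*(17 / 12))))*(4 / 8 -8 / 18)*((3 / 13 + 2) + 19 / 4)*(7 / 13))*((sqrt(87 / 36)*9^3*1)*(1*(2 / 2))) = 5.44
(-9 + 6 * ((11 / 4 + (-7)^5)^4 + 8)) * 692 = 10594582792002803724615 / 32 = 331080712250087616394.22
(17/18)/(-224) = -17/4032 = -0.00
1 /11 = 0.09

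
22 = 22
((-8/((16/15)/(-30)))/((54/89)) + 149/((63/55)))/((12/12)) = 63115/126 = 500.91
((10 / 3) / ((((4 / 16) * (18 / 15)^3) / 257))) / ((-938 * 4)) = -160625 / 303912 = -0.53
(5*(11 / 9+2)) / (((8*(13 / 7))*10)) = 203 / 1872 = 0.11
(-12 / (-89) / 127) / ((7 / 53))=636 / 79121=0.01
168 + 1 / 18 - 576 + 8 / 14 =-51329 / 126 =-407.37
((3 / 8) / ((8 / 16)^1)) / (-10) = -3 / 40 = -0.08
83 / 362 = 0.23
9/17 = 0.53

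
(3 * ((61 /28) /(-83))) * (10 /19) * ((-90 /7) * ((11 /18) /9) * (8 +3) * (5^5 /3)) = 576640625 /1390914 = 414.58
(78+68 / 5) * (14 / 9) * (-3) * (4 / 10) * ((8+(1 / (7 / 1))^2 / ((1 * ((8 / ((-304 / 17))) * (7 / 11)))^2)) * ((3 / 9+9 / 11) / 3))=-14763325888 / 27259925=-541.58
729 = 729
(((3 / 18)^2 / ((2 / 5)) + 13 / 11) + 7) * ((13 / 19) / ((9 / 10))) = 424775 / 67716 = 6.27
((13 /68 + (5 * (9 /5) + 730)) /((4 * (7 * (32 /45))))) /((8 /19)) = 42976575 /487424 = 88.17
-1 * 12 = -12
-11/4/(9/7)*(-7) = 539/36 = 14.97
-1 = -1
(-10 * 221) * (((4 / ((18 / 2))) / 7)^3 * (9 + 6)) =-707200 / 83349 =-8.48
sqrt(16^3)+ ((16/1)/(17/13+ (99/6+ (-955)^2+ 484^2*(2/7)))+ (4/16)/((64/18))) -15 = 1119105632679/22806157184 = 49.07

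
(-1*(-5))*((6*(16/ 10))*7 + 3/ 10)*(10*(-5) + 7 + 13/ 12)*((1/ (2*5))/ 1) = -22635/ 16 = -1414.69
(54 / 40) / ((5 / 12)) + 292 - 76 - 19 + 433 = 15831 / 25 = 633.24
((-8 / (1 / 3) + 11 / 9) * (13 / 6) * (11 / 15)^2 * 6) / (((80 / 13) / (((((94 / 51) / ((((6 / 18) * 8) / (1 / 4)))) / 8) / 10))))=-39405223 / 705024000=-0.06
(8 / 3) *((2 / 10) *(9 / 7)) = 24 / 35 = 0.69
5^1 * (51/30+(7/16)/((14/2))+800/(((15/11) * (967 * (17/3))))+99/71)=304764509/18674704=16.32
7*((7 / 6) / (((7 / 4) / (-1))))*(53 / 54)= -371 / 81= -4.58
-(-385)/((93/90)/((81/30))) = 31185/31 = 1005.97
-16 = -16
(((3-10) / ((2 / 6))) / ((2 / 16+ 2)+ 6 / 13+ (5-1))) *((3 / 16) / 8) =-819 / 10960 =-0.07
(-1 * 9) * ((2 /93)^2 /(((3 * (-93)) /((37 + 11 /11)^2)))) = 5776 /268119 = 0.02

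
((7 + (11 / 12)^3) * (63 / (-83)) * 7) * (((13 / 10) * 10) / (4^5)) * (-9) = 25658997 / 5439488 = 4.72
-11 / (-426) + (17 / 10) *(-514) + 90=-1669439 / 2130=-783.77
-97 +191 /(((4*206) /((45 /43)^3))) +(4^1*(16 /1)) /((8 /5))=-3716879901 /65513768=-56.73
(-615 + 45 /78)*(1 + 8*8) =-79875 /2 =-39937.50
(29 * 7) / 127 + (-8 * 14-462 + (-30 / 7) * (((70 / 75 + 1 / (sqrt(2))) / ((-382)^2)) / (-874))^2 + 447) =-27200214405807207378839 / 216904886948230272960-sqrt(2) / 4066458322988944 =-125.40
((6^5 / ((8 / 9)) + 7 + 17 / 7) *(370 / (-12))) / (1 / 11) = -20791595 / 7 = -2970227.86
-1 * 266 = -266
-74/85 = -0.87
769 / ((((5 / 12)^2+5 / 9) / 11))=406032 / 35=11600.91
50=50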